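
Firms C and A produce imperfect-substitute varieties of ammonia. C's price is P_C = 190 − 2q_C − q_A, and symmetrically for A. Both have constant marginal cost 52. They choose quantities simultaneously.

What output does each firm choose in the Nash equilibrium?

Firm C's profit: π = q_C(190 − 2q_C − q_A) − 52q_C.
∂π/∂q_C = 138 − 4q_C − q_A = 0 ⇒ q_C = 34.5 − 0.25q_A.
The game is symmetric, so in equilibrium q_A = q_C: the reaction function gives 1.25q_C = 34.5, hence q_C = 27.6.

27.6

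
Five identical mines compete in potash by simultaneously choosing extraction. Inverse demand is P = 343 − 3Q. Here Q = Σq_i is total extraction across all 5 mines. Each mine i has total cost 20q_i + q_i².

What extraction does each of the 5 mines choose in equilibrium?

16.15

A representative mine's profit is π_i = q_i(343 − 3Q) − 20q_i − q_i², with Q = q_i + Σ_{j≠i} q_j.
First-order condition: 323 − 8q_i − 3Σ_{j≠i} q_j = 0.
Imposing symmetry (q_j = q for all j) turns Σ_{j≠i} q_j into 4q, so 323 = 20q and q = 16.15.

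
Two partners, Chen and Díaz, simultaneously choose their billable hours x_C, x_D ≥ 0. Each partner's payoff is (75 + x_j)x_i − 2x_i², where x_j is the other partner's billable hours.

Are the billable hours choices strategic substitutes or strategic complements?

Chen's payoff is (75 + x_D)x_C − 2x_C².
∂π/∂x_C = 75 + x_D − 4x_C = 0, so x_C = 18.75 + 0.25x_D.
The best-response slope dx_C/dx_D = 0.25 > 0: the reaction function is upward-sloping, so the choices are strategic complements.

strategic complements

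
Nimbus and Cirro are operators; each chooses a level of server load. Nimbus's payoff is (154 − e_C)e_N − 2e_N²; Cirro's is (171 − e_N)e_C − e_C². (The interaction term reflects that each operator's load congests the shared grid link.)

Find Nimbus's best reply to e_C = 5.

37.25

Expanding Nimbus's payoff: 154e_N − e_Ce_N − 2e_N².
∂π/∂e_N = 154 − e_C − 4e_N = 0, so e_N = 38.5 − 0.25e_C.
At e_C = 5: e_N = 38.5 − 0.25·5 = 37.25.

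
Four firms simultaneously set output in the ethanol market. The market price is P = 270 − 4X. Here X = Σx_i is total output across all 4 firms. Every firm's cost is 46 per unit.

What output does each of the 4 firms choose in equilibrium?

A representative firm's profit is π_i = x_i(270 − 4X) − 46x_i, with X = x_i + Σ_{j≠i} x_j.
First-order condition: 224 − 8x_i − 4Σ_{j≠i} x_j = 0.
Imposing symmetry (x_j = x for all j) turns Σ_{j≠i} x_j into 3x, so 224 = 20x and x = 11.2.

11.2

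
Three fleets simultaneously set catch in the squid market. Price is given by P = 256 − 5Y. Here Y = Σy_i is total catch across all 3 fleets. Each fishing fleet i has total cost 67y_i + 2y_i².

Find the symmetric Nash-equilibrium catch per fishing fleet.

7.875

A representative fishing fleet's profit is π_i = y_i(256 − 5Y) − 67y_i − 2y_i², with Y = y_i + Σ_{j≠i} y_j.
First-order condition: 189 − 14y_i − 5Σ_{j≠i} y_j = 0.
In a symmetric equilibrium every fishing fleet chooses the same y, so Σ_{j≠i} y_j = 2y. The condition becomes 189 − 24y = 0, giving y = 189/24 = 7.875.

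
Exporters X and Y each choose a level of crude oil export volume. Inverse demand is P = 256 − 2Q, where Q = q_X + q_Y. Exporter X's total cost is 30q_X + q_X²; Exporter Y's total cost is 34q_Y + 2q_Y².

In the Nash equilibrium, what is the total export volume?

51

Exporter X's profit: π = q_X(256 − 2(q_X + q_Y)) − 30q_X − q_X².
∂π/∂q_X = 226 − 6q_X − 2q_Y = 0, so q_X = 113/3 − (1/3)q_Y.
For Y: ∂π/∂q_Y = 222 − 8q_Y − 2q_X = 0 ⇒ q_Y = 27.75 − 0.25q_X.
Substituting the second reaction function into the first: q_X = 113/3 − (1/3)(27.75 − 0.25q_X), which gives (11/12)q_X = 341/12 ⇒ q_X = 31.
Then q_Y = 27.75 − 0.25·31 = 20.
Total export volume: 31 + 20 = 51.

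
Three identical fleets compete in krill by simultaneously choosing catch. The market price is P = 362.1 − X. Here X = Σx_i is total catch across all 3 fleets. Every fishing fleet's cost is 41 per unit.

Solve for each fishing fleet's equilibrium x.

80.275

A representative fishing fleet's profit is π_i = x_i(362.1 − X) − 41x_i, with X = x_i + Σ_{j≠i} x_j.
First-order condition: 321.1 − 2x_i − Σ_{j≠i} x_j = 0.
Imposing symmetry (x_j = x for all j) turns Σ_{j≠i} x_j into 2x, so 321.1 = 4x and x = 80.275.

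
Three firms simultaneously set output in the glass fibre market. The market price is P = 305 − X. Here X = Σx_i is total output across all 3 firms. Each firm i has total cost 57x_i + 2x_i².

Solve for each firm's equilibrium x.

31

A representative firm's profit is π_i = x_i(305 − X) − 57x_i − 2x_i², with X = x_i + Σ_{j≠i} x_j.
First-order condition: 248 − 6x_i − Σ_{j≠i} x_j = 0.
In a symmetric equilibrium every firm chooses the same x, so Σ_{j≠i} x_j = 2x. The condition becomes 248 − 8x = 0, giving x = 248/8 = 31.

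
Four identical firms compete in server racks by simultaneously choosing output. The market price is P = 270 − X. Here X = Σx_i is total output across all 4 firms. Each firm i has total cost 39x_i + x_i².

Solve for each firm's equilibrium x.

33

A representative firm's profit is π_i = x_i(270 − X) − 39x_i − x_i², with X = x_i + Σ_{j≠i} x_j.
First-order condition: 231 − 4x_i − Σ_{j≠i} x_j = 0.
Imposing symmetry (x_j = x for all j) turns Σ_{j≠i} x_j into 3x, so 231 = 7x and x = 33.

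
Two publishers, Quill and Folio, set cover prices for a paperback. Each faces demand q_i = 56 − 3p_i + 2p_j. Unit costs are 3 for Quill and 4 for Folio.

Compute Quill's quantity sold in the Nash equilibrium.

Quill's profit: π = (p_{Quill} − 3)(56 − 3p_{Quill} + 2p_{Folio}).
∂π/∂p_{Quill} = 65 − 6p_{Quill} + 2p_{Folio} = 0 ⇒ p_{Quill} = 65/6 + (1/3)p_{Folio}.
Similarly p_{Folio} = 34/3 + (1/3)p_{Quill}.
Plugging p_{Folio} into Quill's best response: p_{Quill} = 65/6 + (1/3)(34/3 + (1/3)p_{Quill}) ⇒ (8/9)p_{Quill} = 263/18, so p_{Quill} = 16.4375.
Then p_{Folio} = 34/3 + (1/3)·16.4375 = 16.8125.
q_{Quill} = 56 − 3·16.4375 + 2·16.8125 = 40.3125.

40.3125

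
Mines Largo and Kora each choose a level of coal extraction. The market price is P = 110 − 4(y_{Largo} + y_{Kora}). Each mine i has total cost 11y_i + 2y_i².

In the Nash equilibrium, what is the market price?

60.5

Mine Largo's profit: π = y_{Largo}(110 − 4(y_{Largo} + y_{Kora})) − 11y_{Largo} − 2y_{Largo}².
∂π/∂y_{Largo} = 99 − 12y_{Largo} − 4y_{Kora} = 0, so y_{Largo} = 8.25 − (1/3)y_{Kora}.
By symmetry y_{Kora} = y_{Largo}; substituting into the reaction function, (4/3)y_{Largo} = 8.25 and y_{Largo} = 6.1875.
Equilibrium price: P = 110 − 4·12.375 = 60.5.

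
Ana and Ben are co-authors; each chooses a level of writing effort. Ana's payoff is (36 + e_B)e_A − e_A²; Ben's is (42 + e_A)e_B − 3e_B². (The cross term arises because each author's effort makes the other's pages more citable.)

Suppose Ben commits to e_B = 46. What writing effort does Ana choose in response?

41

Expanding Ana's payoff: 36e_A + e_Be_A − e_A².
∂π/∂e_A = 36 + e_B − 2e_A = 0, so e_A = 18 + 0.5e_B.
At e_B = 46: e_A = 18 + 0.5·46 = 41.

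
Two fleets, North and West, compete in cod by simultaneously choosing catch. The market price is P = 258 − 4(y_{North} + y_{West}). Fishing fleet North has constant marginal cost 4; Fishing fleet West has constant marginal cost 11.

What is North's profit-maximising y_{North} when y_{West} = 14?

24.75

Fishing fleet North's profit: π = y_{North}(258 − 4(y_{North} + y_{West})) − 4y_{North}.
∂π/∂y_{North} = 254 − 8y_{North} − 4y_{West} = 0, so y_{North} = 31.75 − 0.5y_{West}.
At y_{West} = 14: y_{North} = 31.75 − 0.5·14 = 24.75.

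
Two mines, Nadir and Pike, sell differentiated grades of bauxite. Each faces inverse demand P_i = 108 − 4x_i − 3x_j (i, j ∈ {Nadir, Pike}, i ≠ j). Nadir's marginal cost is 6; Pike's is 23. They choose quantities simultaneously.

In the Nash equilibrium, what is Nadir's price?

46.8

Mine Nadir's profit: π = x_{Nadir}(108 − 4x_{Nadir} − 3x_{Pike}) − 6x_{Nadir}.
∂π/∂x_{Nadir} = 102 − 8x_{Nadir} − 3x_{Pike} = 0 ⇒ x_{Nadir} = 12.75 − 0.375x_{Pike}.
Similarly x_{Pike} = 10.625 − 0.375x_{Nadir}.
Plugging x_{Pike} into Nadir's best response: x_{Nadir} = 12.75 − 0.375(10.625 − 0.375x_{Nadir}) ⇒ (55/64)x_{Nadir} = 561/64, so x_{Nadir} = 10.2.
Then x_{Pike} = 10.625 − 0.375·10.2 = 6.8.
P_{Nadir} = 108 − 4·10.2 − 3·6.8 = 46.8.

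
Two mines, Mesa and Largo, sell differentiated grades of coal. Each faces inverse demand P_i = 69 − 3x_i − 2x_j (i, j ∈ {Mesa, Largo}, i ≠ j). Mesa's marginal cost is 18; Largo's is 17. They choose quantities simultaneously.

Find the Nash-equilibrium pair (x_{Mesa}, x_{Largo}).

Mine Mesa's profit: π = x_{Mesa}(69 − 3x_{Mesa} − 2x_{Largo}) − 18x_{Mesa}.
∂π/∂x_{Mesa} = 51 − 6x_{Mesa} − 2x_{Largo} = 0 ⇒ x_{Mesa} = 8.5 − (1/3)x_{Largo}.
Similarly x_{Largo} = 26/3 − (1/3)x_{Mesa}.
Solving the two reaction functions simultaneously: (1 − (−1/3)(−1/3))x_{Mesa} = 8.5 − (1/3)·(26/3), so (8/9)x_{Mesa} = 101/18 and x_{Mesa} = 6.3125.
Then x_{Largo} = 26/3 − (1/3)·6.3125 = 6.5625.

6.3125, 6.5625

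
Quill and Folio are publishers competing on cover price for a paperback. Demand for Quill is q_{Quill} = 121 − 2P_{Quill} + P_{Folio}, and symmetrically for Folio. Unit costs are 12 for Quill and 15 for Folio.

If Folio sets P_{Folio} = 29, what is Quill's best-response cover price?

Quill's profit: π = (P_{Quill} − 12)(121 − 2P_{Quill} + P_{Folio}).
∂π/∂P_{Quill} = 145 − 4P_{Quill} + P_{Folio} = 0 ⇒ P_{Quill} = 36.25 + 0.25P_{Folio}.
At P_{Folio} = 29: P_{Quill} = 36.25 + 0.25·29 = 43.5.

43.5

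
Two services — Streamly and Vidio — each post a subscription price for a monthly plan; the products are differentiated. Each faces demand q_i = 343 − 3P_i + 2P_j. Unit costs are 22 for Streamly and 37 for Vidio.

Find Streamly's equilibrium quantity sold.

Streamly's profit: π = (P_{Streamly} − 22)(343 − 3P_{Streamly} + 2P_{Vidio}).
∂π/∂P_{Streamly} = 409 − 6P_{Streamly} + 2P_{Vidio} = 0 ⇒ P_{Streamly} = 409/6 + (1/3)P_{Vidio}.
Similarly P_{Vidio} = 227/3 + (1/3)P_{Streamly}.
Plugging P_{Vidio} into Streamly's best response: P_{Streamly} = 409/6 + (1/3)(227/3 + (1/3)P_{Streamly}) ⇒ (8/9)P_{Streamly} = 1681/18, so P_{Streamly} = 105.0625.
Then P_{Vidio} = 227/3 + (1/3)·105.0625 = 110.6875.
q_{Streamly} = 343 − 3·105.0625 + 2·110.6875 = 249.1875.

249.1875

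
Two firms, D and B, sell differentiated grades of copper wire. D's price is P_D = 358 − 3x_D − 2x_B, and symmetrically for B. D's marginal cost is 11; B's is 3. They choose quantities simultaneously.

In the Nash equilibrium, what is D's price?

Firm D's profit: π = x_D(358 − 3x_D − 2x_B) − 11x_D.
∂π/∂x_D = 347 − 6x_D − 2x_B = 0 ⇒ x_D = 347/6 − (1/3)x_B.
Similarly x_B = 355/6 − (1/3)x_D.
Substituting the second reaction function into the first: x_D = 347/6 − (1/3)(355/6 − (1/3)x_D), which gives (8/9)x_D = 343/9 ⇒ x_D = 42.875.
Then x_B = 355/6 − (1/3)·42.875 = 44.875.
P_D = 358 − 3·42.875 − 2·44.875 = 139.625.

139.625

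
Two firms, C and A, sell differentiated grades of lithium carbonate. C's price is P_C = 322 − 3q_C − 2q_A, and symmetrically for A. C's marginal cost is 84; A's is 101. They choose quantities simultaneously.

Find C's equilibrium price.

176.4375

Firm C's profit: π = q_C(322 − 3q_C − 2q_A) − 84q_C.
∂π/∂q_C = 238 − 6q_C − 2q_A = 0 ⇒ q_C = 119/3 − (1/3)q_A.
Similarly q_A = 221/6 − (1/3)q_C.
Plugging q_A into C's best response: q_C = 119/3 − (1/3)(221/6 − (1/3)q_C) ⇒ (8/9)q_C = 493/18, so q_C = 30.8125.
Then q_A = 221/6 − (1/3)·30.8125 = 26.5625.
P_C = 322 − 3·30.8125 − 2·26.5625 = 176.4375.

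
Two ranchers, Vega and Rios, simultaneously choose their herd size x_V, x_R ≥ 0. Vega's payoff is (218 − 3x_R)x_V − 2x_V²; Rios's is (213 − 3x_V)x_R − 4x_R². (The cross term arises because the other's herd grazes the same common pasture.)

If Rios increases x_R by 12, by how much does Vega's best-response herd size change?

Expanding Vega's payoff: 218x_V − 3x_Rx_V − 2x_V².
∂π/∂x_V = 218 − 3x_R − 4x_V = 0, so x_V = 54.5 − 0.75x_R.
The reaction-function slope is −0.75, so a 12-unit rise in x_R moves x_V by −0.75 × 12 = −9. Vega's best response falls — the actions are strategic substitutes.

-9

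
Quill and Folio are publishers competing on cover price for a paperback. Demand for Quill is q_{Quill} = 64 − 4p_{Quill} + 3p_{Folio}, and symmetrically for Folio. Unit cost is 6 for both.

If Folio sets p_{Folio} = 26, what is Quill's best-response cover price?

20.75

Quill's profit: π = (p_{Quill} − 6)(64 − 4p_{Quill} + 3p_{Folio}).
∂π/∂p_{Quill} = 88 − 8p_{Quill} + 3p_{Folio} = 0 ⇒ p_{Quill} = 11 + 0.375p_{Folio}.
At p_{Folio} = 26: p_{Quill} = 11 + 0.375·26 = 20.75.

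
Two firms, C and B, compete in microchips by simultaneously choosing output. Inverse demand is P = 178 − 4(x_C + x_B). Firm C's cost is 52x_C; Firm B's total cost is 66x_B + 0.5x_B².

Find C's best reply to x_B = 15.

8.25

Firm C's profit: π = x_C(178 − 4(x_C + x_B)) − 52x_C.
∂π/∂x_C = 126 − 8x_C − 4x_B = 0, so x_C = 15.75 − 0.5x_B.
At x_B = 15: x_C = 15.75 − 0.5·15 = 8.25.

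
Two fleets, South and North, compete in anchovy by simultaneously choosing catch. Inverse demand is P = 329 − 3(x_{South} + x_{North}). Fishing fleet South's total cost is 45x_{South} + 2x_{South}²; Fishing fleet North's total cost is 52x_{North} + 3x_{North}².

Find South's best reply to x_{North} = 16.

23.6

Fishing fleet South's profit: π = x_{South}(329 − 3(x_{South} + x_{North})) − 45x_{South} − 2x_{South}².
∂π/∂x_{South} = 284 − 10x_{South} − 3x_{North} = 0, so x_{South} = 28.4 − 0.3x_{North}.
At x_{North} = 16: x_{South} = 28.4 − 0.3·16 = 23.6.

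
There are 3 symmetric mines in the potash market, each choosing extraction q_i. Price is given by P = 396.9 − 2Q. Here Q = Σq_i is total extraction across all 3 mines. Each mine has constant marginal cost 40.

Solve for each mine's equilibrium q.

44.6125

A representative mine's profit is π_i = q_i(396.9 − 2Q) − 40q_i, with Q = q_i + Σ_{j≠i} q_j.
First-order condition: 356.9 − 4q_i − 2Σ_{j≠i} q_j = 0.
In a symmetric equilibrium every mine chooses the same q, so Σ_{j≠i} q_j = 2q. The condition becomes 356.9 − 8q = 0, giving q = 356.9/8 = 44.6125.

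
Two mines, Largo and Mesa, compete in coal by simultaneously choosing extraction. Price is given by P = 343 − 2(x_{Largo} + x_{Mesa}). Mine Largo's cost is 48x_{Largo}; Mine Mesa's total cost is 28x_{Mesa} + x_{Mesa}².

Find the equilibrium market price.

162

Mine Largo's profit: π = x_{Largo}(343 − 2(x_{Largo} + x_{Mesa})) − 48x_{Largo}.
∂π/∂x_{Largo} = 295 − 4x_{Largo} − 2x_{Mesa} = 0, so x_{Largo} = 73.75 − 0.5x_{Mesa}.
For Mesa: ∂π/∂x_{Mesa} = 315 − 6x_{Mesa} − 2x_{Largo} = 0 ⇒ x_{Mesa} = 52.5 − (1/3)x_{Largo}.
Solving the two reaction functions simultaneously: (1 − (−0.5)(−1/3))x_{Largo} = 73.75 − 0.5·52.5, so (5/6)x_{Largo} = 47.5 and x_{Largo} = 57.
Then x_{Mesa} = 52.5 − (1/3)·57 = 33.5.
Equilibrium price: P = 343 − 2·90.5 = 162.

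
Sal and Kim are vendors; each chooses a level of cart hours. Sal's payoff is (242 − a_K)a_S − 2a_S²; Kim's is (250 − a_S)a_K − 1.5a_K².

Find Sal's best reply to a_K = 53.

47.25

Expanding Sal's payoff: 242a_S − a_Ka_S − 2a_S².
∂π/∂a_S = 242 − a_K − 4a_S = 0, so a_S = 60.5 − 0.25a_K.
At a_K = 53: a_S = 60.5 − 0.25·53 = 47.25.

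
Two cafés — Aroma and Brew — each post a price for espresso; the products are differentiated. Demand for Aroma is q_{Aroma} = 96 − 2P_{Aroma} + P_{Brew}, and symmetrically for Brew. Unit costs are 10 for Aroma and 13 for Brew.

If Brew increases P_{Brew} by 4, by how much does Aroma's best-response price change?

Aroma's profit: π = (P_{Aroma} − 10)(96 − 2P_{Aroma} + P_{Brew}).
∂π/∂P_{Aroma} = 116 − 4P_{Aroma} + P_{Brew} = 0 ⇒ P_{Aroma} = 29 + 0.25P_{Brew}.
The reaction-function slope is 0.25, so a 4-unit rise in P_{Brew} moves P_{Aroma} by 0.25 × 4 = 1. Aroma's best response rises — the actions are strategic complements.

1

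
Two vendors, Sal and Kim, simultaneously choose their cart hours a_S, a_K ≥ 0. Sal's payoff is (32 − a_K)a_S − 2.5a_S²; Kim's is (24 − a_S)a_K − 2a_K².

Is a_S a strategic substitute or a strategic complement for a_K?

Expanding Sal's payoff: 32a_S − a_Ka_S − 2.5a_S².
∂π/∂a_S = 32 − a_K − 5a_S = 0, so a_S = 6.4 − 0.2a_K.
The best-response slope da_S/da_K = −0.2 < 0: the reaction function is downward-sloping, so the choices are strategic substitutes.

strategic substitutes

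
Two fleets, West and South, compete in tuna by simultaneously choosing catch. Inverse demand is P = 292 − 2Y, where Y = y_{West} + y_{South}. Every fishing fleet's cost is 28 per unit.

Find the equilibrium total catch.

Fishing fleet West's profit: π = y_{West}(292 − 2(y_{West} + y_{South})) − 28y_{West}.
∂π/∂y_{West} = 264 − 4y_{West} − 2y_{South} = 0, so y_{West} = 66 − 0.5y_{South}.
Setting y_{West} = y_{South} in the reaction function: y_{West} = 66 − 0.5y_{West}, so y_{West} = 66 / 1.5 = 44.
Total catch: 44 + 44 = 88.

88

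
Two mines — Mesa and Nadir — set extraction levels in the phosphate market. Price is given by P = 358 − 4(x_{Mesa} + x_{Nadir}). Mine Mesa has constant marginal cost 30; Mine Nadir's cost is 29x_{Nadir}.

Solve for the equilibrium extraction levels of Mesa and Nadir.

27.25, 27.5

Mine Mesa's profit: π = x_{Mesa}(358 − 4(x_{Mesa} + x_{Nadir})) − 30x_{Mesa}.
∂π/∂x_{Mesa} = 328 − 8x_{Mesa} − 4x_{Nadir} = 0, so x_{Mesa} = 41 − 0.5x_{Nadir}.
By the same steps for Nadir: x_{Nadir} = 41.125 − 0.5x_{Mesa}.
Substituting the second reaction function into the first: x_{Mesa} = 41 − 0.5(41.125 − 0.5x_{Mesa}), which gives 0.75x_{Mesa} = 20.4375 ⇒ x_{Mesa} = 27.25.
Then x_{Nadir} = 41.125 − 0.5·27.25 = 27.5.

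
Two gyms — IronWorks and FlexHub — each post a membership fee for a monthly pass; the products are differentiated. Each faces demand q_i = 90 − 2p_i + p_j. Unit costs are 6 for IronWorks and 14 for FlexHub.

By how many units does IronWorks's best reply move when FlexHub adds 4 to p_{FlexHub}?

1

IronWorks's profit: π = (p_{IronWorks} − 6)(90 − 2p_{IronWorks} + p_{FlexHub}).
∂π/∂p_{IronWorks} = 102 − 4p_{IronWorks} + p_{FlexHub} = 0 ⇒ p_{IronWorks} = 25.5 + 0.25p_{FlexHub}.
The reaction-function slope is 0.25, so a 4-unit rise in p_{FlexHub} moves p_{IronWorks} by 0.25 × 4 = 1. IronWorks's best response rises — the actions are strategic complements.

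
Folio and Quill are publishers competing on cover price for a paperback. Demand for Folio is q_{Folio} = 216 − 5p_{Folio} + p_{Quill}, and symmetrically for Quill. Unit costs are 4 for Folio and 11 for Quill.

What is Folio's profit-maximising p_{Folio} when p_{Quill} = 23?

Folio's profit: π = (p_{Folio} − 4)(216 − 5p_{Folio} + p_{Quill}).
∂π/∂p_{Folio} = 236 − 10p_{Folio} + p_{Quill} = 0 ⇒ p_{Folio} = 23.6 + 0.1p_{Quill}.
At p_{Quill} = 23: p_{Folio} = 23.6 + 0.1·23 = 25.9.

25.9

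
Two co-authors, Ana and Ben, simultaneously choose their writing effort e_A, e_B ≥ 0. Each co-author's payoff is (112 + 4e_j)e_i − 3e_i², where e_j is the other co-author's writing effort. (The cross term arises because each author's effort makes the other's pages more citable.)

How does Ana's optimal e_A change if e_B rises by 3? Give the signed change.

2

Ana's payoff is (112 + 4e_B)e_A − 3e_A².
∂π/∂e_A = 112 + 4e_B − 6e_A = 0, so e_A = 56/3 + (2/3)e_B.
The reaction-function slope is 2/3, so a 3-unit rise in e_B moves e_A by 2/3 × 3 = 2. Ana's best response rises — the actions are strategic complements.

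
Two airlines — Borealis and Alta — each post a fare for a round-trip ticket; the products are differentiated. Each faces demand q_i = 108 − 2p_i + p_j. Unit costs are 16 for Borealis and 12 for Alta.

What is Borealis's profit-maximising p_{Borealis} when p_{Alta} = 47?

Borealis's profit: π = (p_{Borealis} − 16)(108 − 2p_{Borealis} + p_{Alta}).
∂π/∂p_{Borealis} = 140 − 4p_{Borealis} + p_{Alta} = 0 ⇒ p_{Borealis} = 35 + 0.25p_{Alta}.
At p_{Alta} = 47: p_{Borealis} = 35 + 0.25·47 = 46.75.

46.75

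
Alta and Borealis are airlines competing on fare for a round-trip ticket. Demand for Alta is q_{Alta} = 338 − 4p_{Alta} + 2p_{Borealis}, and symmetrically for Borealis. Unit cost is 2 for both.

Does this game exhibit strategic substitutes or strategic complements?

strategic complements

Alta's profit: π = (p_{Alta} − 2)(338 − 4p_{Alta} + 2p_{Borealis}).
∂π/∂p_{Alta} = 346 − 8p_{Alta} + 2p_{Borealis} = 0 ⇒ p_{Alta} = 43.25 + 0.25p_{Borealis}.
The best-response slope dp_{Alta}/dp_{Borealis} = 0.25 > 0: the reaction function is upward-sloping, so the choices are strategic complements.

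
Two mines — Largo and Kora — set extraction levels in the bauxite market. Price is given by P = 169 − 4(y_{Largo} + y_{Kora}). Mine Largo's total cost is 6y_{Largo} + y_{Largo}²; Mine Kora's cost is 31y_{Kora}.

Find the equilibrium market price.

Mine Largo's profit: π = y_{Largo}(169 − 4(y_{Largo} + y_{Kora})) − 6y_{Largo} − y_{Largo}².
∂π/∂y_{Largo} = 163 − 10y_{Largo} − 4y_{Kora} = 0, so y_{Largo} = 16.3 − 0.4y_{Kora}.
For Kora: ∂π/∂y_{Kora} = 138 − 8y_{Kora} − 4y_{Largo} = 0 ⇒ y_{Kora} = 17.25 − 0.5y_{Largo}.
Substituting the second reaction function into the first: y_{Largo} = 16.3 − 0.4(17.25 − 0.5y_{Largo}), which gives 0.8y_{Largo} = 9.4 ⇒ y_{Largo} = 11.75.
Then y_{Kora} = 17.25 − 0.5·11.75 = 11.375.
Equilibrium price: P = 169 − 4·23.125 = 76.5.

76.5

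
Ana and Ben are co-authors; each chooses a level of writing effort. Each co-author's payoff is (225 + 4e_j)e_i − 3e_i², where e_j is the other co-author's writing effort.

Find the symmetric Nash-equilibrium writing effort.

112.5

Ana's payoff is (225 + 4e_B)e_A − 3e_A².
∂π/∂e_A = 225 + 4e_B − 6e_A = 0, so e_A = 37.5 + (2/3)e_B.
The game is symmetric, so in equilibrium e_B = e_A: the reaction function gives (1/3)e_A = 37.5, hence e_A = 112.5.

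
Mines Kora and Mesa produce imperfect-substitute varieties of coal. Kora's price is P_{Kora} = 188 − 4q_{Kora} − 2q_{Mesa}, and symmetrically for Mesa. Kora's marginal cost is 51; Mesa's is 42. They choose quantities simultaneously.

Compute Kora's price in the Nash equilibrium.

104.6

Mine Kora's profit: π = q_{Kora}(188 − 4q_{Kora} − 2q_{Mesa}) − 51q_{Kora}.
∂π/∂q_{Kora} = 137 − 8q_{Kora} − 2q_{Mesa} = 0 ⇒ q_{Kora} = 17.125 − 0.25q_{Mesa}.
Similarly q_{Mesa} = 18.25 − 0.25q_{Kora}.
Plugging q_{Mesa} into Kora's best response: q_{Kora} = 17.125 − 0.25(18.25 − 0.25q_{Kora}) ⇒ 0.9375q_{Kora} = 12.5625, so q_{Kora} = 13.4.
Then q_{Mesa} = 18.25 − 0.25·13.4 = 14.9.
P_{Kora} = 188 − 4·13.4 − 2·14.9 = 104.6.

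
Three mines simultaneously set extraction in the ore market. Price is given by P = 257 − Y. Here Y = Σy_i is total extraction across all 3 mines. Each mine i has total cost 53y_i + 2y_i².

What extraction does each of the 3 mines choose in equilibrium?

A representative mine's profit is π_i = y_i(257 − Y) − 53y_i − 2y_i², with Y = y_i + Σ_{j≠i} y_j.
First-order condition: 204 − 6y_i − Σ_{j≠i} y_j = 0.
In a symmetric equilibrium every mine chooses the same y, so Σ_{j≠i} y_j = 2y. The condition becomes 204 − 8y = 0, giving y = 204/8 = 25.5.

25.5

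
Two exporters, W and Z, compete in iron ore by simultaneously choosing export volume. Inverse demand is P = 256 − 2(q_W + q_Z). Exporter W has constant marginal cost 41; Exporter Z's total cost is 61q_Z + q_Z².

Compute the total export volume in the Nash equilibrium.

Exporter W's profit: π = q_W(256 − 2(q_W + q_Z)) − 41q_W.
∂π/∂q_W = 215 − 4q_W − 2q_Z = 0, so q_W = 53.75 − 0.5q_Z.
For Z: ∂π/∂q_Z = 195 − 6q_Z − 2q_W = 0 ⇒ q_Z = 32.5 − (1/3)q_W.
Solving the two reaction functions simultaneously: (1 − (−0.5)(−1/3))q_W = 53.75 − 0.5·32.5, so (5/6)q_W = 37.5 and q_W = 45.
Then q_Z = 32.5 − (1/3)·45 = 17.5.
Total export volume: 45 + 17.5 = 62.5.

62.5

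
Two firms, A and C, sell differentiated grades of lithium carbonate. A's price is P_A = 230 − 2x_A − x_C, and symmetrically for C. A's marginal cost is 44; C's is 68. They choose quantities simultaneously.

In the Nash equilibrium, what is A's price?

121.6

Firm A's profit: π = x_A(230 − 2x_A − x_C) − 44x_A.
∂π/∂x_A = 186 − 4x_A − x_C = 0 ⇒ x_A = 46.5 − 0.25x_C.
Similarly x_C = 40.5 − 0.25x_A.
Plugging x_C into A's best response: x_A = 46.5 − 0.25(40.5 − 0.25x_A) ⇒ 0.9375x_A = 36.375, so x_A = 38.8.
Then x_C = 40.5 − 0.25·38.8 = 30.8.
P_A = 230 − 2·38.8 − 30.8 = 121.6.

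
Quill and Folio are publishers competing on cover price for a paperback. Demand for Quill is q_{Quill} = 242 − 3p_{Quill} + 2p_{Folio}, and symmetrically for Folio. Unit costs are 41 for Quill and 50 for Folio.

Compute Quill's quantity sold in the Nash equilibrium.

155.8125

Quill's profit: π = (p_{Quill} − 41)(242 − 3p_{Quill} + 2p_{Folio}).
∂π/∂p_{Quill} = 365 − 6p_{Quill} + 2p_{Folio} = 0 ⇒ p_{Quill} = 365/6 + (1/3)p_{Folio}.
Similarly p_{Folio} = 196/3 + (1/3)p_{Quill}.
Substituting the second reaction function into the first: p_{Quill} = 365/6 + (1/3)(196/3 + (1/3)p_{Quill}), which gives (8/9)p_{Quill} = 1487/18 ⇒ p_{Quill} = 92.9375.
Then p_{Folio} = 196/3 + (1/3)·92.9375 = 96.3125.
q_{Quill} = 242 − 3·92.9375 + 2·96.3125 = 155.8125.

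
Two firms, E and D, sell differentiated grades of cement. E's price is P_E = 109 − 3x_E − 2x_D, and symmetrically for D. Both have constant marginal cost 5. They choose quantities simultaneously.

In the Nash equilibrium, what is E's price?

Firm E's profit: π = x_E(109 − 3x_E − 2x_D) − 5x_E.
∂π/∂x_E = 104 − 6x_E − 2x_D = 0 ⇒ x_E = 52/3 − (1/3)x_D.
The game is symmetric, so in equilibrium x_D = x_E: the reaction function gives (4/3)x_E = 52/3, hence x_E = 13.
P_E = 109 − 3·13 − 2·13 = 44.

44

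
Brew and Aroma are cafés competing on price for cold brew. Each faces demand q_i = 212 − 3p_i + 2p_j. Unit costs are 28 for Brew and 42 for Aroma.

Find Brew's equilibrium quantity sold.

Brew's profit: π = (p_{Brew} − 28)(212 − 3p_{Brew} + 2p_{Aroma}).
∂π/∂p_{Brew} = 296 − 6p_{Brew} + 2p_{Aroma} = 0 ⇒ p_{Brew} = 148/3 + (1/3)p_{Aroma}.
Similarly p_{Aroma} = 169/3 + (1/3)p_{Brew}.
Solving the two reaction functions simultaneously: (1 − (1/3)(1/3))p_{Brew} = 148/3 + (1/3)·(169/3), so (8/9)p_{Brew} = 613/9 and p_{Brew} = 76.625.
Then p_{Aroma} = 169/3 + (1/3)·76.625 = 81.875.
q_{Brew} = 212 − 3·76.625 + 2·81.875 = 145.875.

145.875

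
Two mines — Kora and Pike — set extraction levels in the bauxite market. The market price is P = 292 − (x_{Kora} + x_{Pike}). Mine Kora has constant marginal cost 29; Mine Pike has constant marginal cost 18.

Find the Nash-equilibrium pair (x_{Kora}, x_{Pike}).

Mine Kora's profit: π = x_{Kora}(292 − (x_{Kora} + x_{Pike})) − 29x_{Kora}.
∂π/∂x_{Kora} = 263 − 2x_{Kora} − x_{Pike} = 0, so x_{Kora} = 131.5 − 0.5x_{Pike}.
By the same steps for Pike: x_{Pike} = 137 − 0.5x_{Kora}.
Substituting the second reaction function into the first: x_{Kora} = 131.5 − 0.5(137 − 0.5x_{Kora}), which gives 0.75x_{Kora} = 63 ⇒ x_{Kora} = 84.
Then x_{Pike} = 137 − 0.5·84 = 95.

84, 95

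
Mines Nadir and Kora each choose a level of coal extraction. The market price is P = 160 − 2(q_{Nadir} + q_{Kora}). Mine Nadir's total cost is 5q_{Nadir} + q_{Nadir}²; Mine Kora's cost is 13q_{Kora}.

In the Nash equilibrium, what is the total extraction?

Mine Nadir's profit: π = q_{Nadir}(160 − 2(q_{Nadir} + q_{Kora})) − 5q_{Nadir} − q_{Nadir}².
∂π/∂q_{Nadir} = 155 − 6q_{Nadir} − 2q_{Kora} = 0, so q_{Nadir} = 155/6 − (1/3)q_{Kora}.
For Kora: ∂π/∂q_{Kora} = 147 − 4q_{Kora} − 2q_{Nadir} = 0 ⇒ q_{Kora} = 36.75 − 0.5q_{Nadir}.
Substituting the second reaction function into the first: q_{Nadir} = 155/6 − (1/3)(36.75 − 0.5q_{Nadir}), which gives (5/6)q_{Nadir} = 163/12 ⇒ q_{Nadir} = 16.3.
Then q_{Kora} = 36.75 − 0.5·16.3 = 28.6.
Total extraction: 16.3 + 28.6 = 44.9.

44.9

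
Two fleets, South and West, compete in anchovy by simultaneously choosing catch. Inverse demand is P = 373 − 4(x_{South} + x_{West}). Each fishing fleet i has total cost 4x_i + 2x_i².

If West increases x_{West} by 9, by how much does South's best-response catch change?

-3

Fishing fleet South's profit: π = x_{South}(373 − 4(x_{South} + x_{West})) − 4x_{South} − 2x_{South}².
∂π/∂x_{South} = 369 − 12x_{South} − 4x_{West} = 0, so x_{South} = 30.75 − (1/3)x_{West}.
The reaction-function slope is −1/3, so a 9-unit rise in x_{West} moves x_{South} by −1/3 × 9 = −3. South's best response falls — the actions are strategic substitutes.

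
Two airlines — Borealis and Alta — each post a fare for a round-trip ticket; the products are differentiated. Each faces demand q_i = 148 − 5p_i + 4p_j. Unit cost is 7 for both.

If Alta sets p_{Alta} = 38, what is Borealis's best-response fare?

Borealis's profit: π = (p_{Borealis} − 7)(148 − 5p_{Borealis} + 4p_{Alta}).
∂π/∂p_{Borealis} = 183 − 10p_{Borealis} + 4p_{Alta} = 0 ⇒ p_{Borealis} = 18.3 + 0.4p_{Alta}.
At p_{Alta} = 38: p_{Borealis} = 18.3 + 0.4·38 = 33.5.

33.5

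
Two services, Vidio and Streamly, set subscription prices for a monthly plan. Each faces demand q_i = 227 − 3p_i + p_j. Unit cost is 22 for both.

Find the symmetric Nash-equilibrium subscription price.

58.6

Vidio's profit: π = (p_{Vidio} − 22)(227 − 3p_{Vidio} + p_{Streamly}).
∂π/∂p_{Vidio} = 293 − 6p_{Vidio} + p_{Streamly} = 0 ⇒ p_{Vidio} = 293/6 + (1/6)p_{Streamly}.
The game is symmetric, so in equilibrium p_{Streamly} = p_{Vidio}: the reaction function gives (5/6)p_{Vidio} = 293/6, hence p_{Vidio} = 58.6.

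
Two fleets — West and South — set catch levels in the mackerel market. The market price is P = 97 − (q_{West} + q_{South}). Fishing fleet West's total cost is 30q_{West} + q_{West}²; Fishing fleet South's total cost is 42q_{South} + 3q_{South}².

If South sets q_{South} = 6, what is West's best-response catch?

15.25

Fishing fleet West's profit: π = q_{West}(97 − (q_{West} + q_{South})) − 30q_{West} − q_{West}².
∂π/∂q_{West} = 67 − 4q_{West} − q_{South} = 0, so q_{West} = 16.75 − 0.25q_{South}.
At q_{South} = 6: q_{West} = 16.75 − 0.25·6 = 15.25.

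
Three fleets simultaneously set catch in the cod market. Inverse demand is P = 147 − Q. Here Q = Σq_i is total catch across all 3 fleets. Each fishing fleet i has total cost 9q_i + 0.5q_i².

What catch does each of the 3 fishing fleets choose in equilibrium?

A representative fishing fleet's profit is π_i = q_i(147 − Q) − 9q_i − 0.5q_i², with Q = q_i + Σ_{j≠i} q_j.
First-order condition: 138 − 3q_i − Σ_{j≠i} q_j = 0.
Imposing symmetry (q_j = q for all j) turns Σ_{j≠i} q_j into 2q, so 138 = 5q and q = 27.6.

27.6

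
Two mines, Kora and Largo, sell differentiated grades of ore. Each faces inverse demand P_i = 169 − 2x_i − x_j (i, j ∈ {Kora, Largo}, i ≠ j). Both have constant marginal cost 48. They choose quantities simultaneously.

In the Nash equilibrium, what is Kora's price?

Mine Kora's profit: π = x_{Kora}(169 − 2x_{Kora} − x_{Largo}) − 48x_{Kora}.
∂π/∂x_{Kora} = 121 − 4x_{Kora} − x_{Largo} = 0 ⇒ x_{Kora} = 30.25 − 0.25x_{Largo}.
By symmetry x_{Largo} = x_{Kora}; substituting into the reaction function, 1.25x_{Kora} = 30.25 and x_{Kora} = 24.2.
P_{Kora} = 169 − 2·24.2 − 24.2 = 96.4.

96.4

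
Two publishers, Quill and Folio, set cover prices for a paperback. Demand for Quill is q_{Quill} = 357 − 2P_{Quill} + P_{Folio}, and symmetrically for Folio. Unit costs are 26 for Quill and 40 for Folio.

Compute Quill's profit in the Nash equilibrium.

Quill's profit: π = (P_{Quill} − 26)(357 − 2P_{Quill} + P_{Folio}).
∂π/∂P_{Quill} = 409 − 4P_{Quill} + P_{Folio} = 0 ⇒ P_{Quill} = 102.25 + 0.25P_{Folio}.
Similarly P_{Folio} = 109.25 + 0.25P_{Quill}.
Substituting the second reaction function into the first: P_{Quill} = 102.25 + 0.25(109.25 + 0.25P_{Quill}), which gives 0.9375P_{Quill} = 129.5625 ⇒ P_{Quill} = 138.2.
Then P_{Folio} = 109.25 + 0.25·138.2 = 143.8.
q_{Quill} = 357 − 2·138.2 + 143.8 = 224.4.
Profit = (138.2 − 26)·224.4 = 25177.68.

25177.68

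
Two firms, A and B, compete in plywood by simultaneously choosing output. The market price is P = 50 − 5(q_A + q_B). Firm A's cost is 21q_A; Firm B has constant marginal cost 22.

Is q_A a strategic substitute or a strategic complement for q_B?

strategic substitutes

Firm A's profit: π = q_A(50 − 5(q_A + q_B)) − 21q_A.
∂π/∂q_A = 29 − 10q_A − 5q_B = 0, so q_A = 2.9 − 0.5q_B.
The best-response slope dq_A/dq_B = −0.5 < 0: the reaction function is downward-sloping, so the choices are strategic substitutes.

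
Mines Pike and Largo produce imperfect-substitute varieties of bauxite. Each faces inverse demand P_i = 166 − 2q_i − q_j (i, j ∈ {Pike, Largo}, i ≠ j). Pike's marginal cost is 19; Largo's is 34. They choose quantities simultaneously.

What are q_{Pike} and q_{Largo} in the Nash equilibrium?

30.4, 25.4

Mine Pike's profit: π = q_{Pike}(166 − 2q_{Pike} − q_{Largo}) − 19q_{Pike}.
∂π/∂q_{Pike} = 147 − 4q_{Pike} − q_{Largo} = 0 ⇒ q_{Pike} = 36.75 − 0.25q_{Largo}.
Similarly q_{Largo} = 33 − 0.25q_{Pike}.
Substituting the second reaction function into the first: q_{Pike} = 36.75 − 0.25(33 − 0.25q_{Pike}), which gives 0.9375q_{Pike} = 28.5 ⇒ q_{Pike} = 30.4.
Then q_{Largo} = 33 − 0.25·30.4 = 25.4.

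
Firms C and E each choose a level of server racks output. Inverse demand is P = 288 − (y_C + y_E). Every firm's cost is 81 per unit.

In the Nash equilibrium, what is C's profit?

Firm C's profit: π = y_C(288 − (y_C + y_E)) − 81y_C.
∂π/∂y_C = 207 − 2y_C − y_E = 0, so y_C = 103.5 − 0.5y_E.
The game is symmetric, so in equilibrium y_E = y_C: the reaction function gives 1.5y_C = 103.5, hence y_C = 69.
Price P = 288 − 138 = 150.
C's profit: (150 − 81)·69 = 4761.

4761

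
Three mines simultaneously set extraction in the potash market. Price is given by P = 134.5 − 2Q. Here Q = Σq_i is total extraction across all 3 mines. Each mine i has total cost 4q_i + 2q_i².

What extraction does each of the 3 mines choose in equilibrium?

A representative mine's profit is π_i = q_i(134.5 − 2Q) − 4q_i − 2q_i², with Q = q_i + Σ_{j≠i} q_j.
First-order condition: 130.5 − 8q_i − 2Σ_{j≠i} q_j = 0.
In a symmetric equilibrium every mine chooses the same q, so Σ_{j≠i} q_j = 2q. The condition becomes 130.5 − 12q = 0, giving q = 130.5/12 = 10.875.

10.875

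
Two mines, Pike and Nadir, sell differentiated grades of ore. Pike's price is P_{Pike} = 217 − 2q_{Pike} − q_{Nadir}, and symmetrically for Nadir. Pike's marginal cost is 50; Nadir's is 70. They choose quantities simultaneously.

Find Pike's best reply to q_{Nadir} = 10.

Mine Pike's profit: π = q_{Pike}(217 − 2q_{Pike} − q_{Nadir}) − 50q_{Pike}.
∂π/∂q_{Pike} = 167 − 4q_{Pike} − q_{Nadir} = 0 ⇒ q_{Pike} = 41.75 − 0.25q_{Nadir}.
At q_{Nadir} = 10: q_{Pike} = 41.75 − 0.25·10 = 39.25.

39.25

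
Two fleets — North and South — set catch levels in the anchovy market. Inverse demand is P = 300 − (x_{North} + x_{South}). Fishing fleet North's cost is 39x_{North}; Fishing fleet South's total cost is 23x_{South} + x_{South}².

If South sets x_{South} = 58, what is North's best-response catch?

Fishing fleet North's profit: π = x_{North}(300 − (x_{North} + x_{South})) − 39x_{North}.
∂π/∂x_{North} = 261 − 2x_{North} − x_{South} = 0, so x_{North} = 130.5 − 0.5x_{South}.
At x_{South} = 58: x_{North} = 130.5 − 0.5·58 = 101.5.

101.5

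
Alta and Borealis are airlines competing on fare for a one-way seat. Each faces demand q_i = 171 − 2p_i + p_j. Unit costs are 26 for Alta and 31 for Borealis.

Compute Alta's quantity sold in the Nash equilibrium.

98

Alta's profit: π = (p_{Alta} − 26)(171 − 2p_{Alta} + p_{Borealis}).
∂π/∂p_{Alta} = 223 − 4p_{Alta} + p_{Borealis} = 0 ⇒ p_{Alta} = 55.75 + 0.25p_{Borealis}.
Similarly p_{Borealis} = 58.25 + 0.25p_{Alta}.
Plugging p_{Borealis} into Alta's best response: p_{Alta} = 55.75 + 0.25(58.25 + 0.25p_{Alta}) ⇒ 0.9375p_{Alta} = 70.3125, so p_{Alta} = 75.
Then p_{Borealis} = 58.25 + 0.25·75 = 77.
q_{Alta} = 171 − 2·75 + 77 = 98.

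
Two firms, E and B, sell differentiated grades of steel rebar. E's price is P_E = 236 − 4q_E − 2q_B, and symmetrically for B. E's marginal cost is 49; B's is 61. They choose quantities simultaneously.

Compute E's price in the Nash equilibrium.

125.4

Firm E's profit: π = q_E(236 − 4q_E − 2q_B) − 49q_E.
∂π/∂q_E = 187 − 8q_E − 2q_B = 0 ⇒ q_E = 23.375 − 0.25q_B.
Similarly q_B = 21.875 − 0.25q_E.
Substituting the second reaction function into the first: q_E = 23.375 − 0.25(21.875 − 0.25q_E), which gives 0.9375q_E = 573/32 ⇒ q_E = 19.1.
Then q_B = 21.875 − 0.25·19.1 = 17.1.
P_E = 236 − 4·19.1 − 2·17.1 = 125.4.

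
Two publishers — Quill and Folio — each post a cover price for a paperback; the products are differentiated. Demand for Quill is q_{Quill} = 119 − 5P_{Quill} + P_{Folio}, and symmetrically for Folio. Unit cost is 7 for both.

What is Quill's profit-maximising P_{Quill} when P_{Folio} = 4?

15.8

Quill's profit: π = (P_{Quill} − 7)(119 − 5P_{Quill} + P_{Folio}).
∂π/∂P_{Quill} = 154 − 10P_{Quill} + P_{Folio} = 0 ⇒ P_{Quill} = 15.4 + 0.1P_{Folio}.
At P_{Folio} = 4: P_{Quill} = 15.4 + 0.1·4 = 15.8.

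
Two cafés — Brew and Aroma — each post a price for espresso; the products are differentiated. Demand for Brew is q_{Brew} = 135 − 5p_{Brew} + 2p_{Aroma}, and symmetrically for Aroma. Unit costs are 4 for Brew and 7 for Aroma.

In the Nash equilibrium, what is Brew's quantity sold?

Brew's profit: π = (p_{Brew} − 4)(135 − 5p_{Brew} + 2p_{Aroma}).
∂π/∂p_{Brew} = 155 − 10p_{Brew} + 2p_{Aroma} = 0 ⇒ p_{Brew} = 15.5 + 0.2p_{Aroma}.
Similarly p_{Aroma} = 17 + 0.2p_{Brew}.
Solving the two reaction functions simultaneously: (1 − (0.2)(0.2))p_{Brew} = 15.5 + 0.2·17, so 0.96p_{Brew} = 18.9 and p_{Brew} = 19.6875.
Then p_{Aroma} = 17 + 0.2·19.6875 = 20.9375.
q_{Brew} = 135 − 5·19.6875 + 2·20.9375 = 78.4375.

78.4375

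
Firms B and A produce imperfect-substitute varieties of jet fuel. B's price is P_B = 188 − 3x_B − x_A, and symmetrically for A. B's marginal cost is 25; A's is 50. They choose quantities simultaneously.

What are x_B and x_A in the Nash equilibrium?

24, 19

Firm B's profit: π = x_B(188 − 3x_B − x_A) − 25x_B.
∂π/∂x_B = 163 − 6x_B − x_A = 0 ⇒ x_B = 163/6 − (1/6)x_A.
Similarly x_A = 23 − (1/6)x_B.
Plugging x_A into B's best response: x_B = 163/6 − (1/6)(23 − (1/6)x_B) ⇒ (35/36)x_B = 70/3, so x_B = 24.
Then x_A = 23 − (1/6)·24 = 19.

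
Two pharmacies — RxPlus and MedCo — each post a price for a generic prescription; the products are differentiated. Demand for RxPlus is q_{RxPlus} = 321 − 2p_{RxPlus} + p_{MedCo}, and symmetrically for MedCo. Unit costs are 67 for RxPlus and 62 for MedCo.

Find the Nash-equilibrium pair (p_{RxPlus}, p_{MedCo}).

151, 149

RxPlus's profit: π = (p_{RxPlus} − 67)(321 − 2p_{RxPlus} + p_{MedCo}).
∂π/∂p_{RxPlus} = 455 − 4p_{RxPlus} + p_{MedCo} = 0 ⇒ p_{RxPlus} = 113.75 + 0.25p_{MedCo}.
Similarly p_{MedCo} = 111.25 + 0.25p_{RxPlus}.
Solving the two reaction functions simultaneously: (1 − (0.25)(0.25))p_{RxPlus} = 113.75 + 0.25·111.25, so 0.9375p_{RxPlus} = 141.5625 and p_{RxPlus} = 151.
Then p_{MedCo} = 111.25 + 0.25·151 = 149.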